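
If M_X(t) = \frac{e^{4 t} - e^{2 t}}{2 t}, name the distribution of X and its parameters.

The MGF M(t) = \frac{e^{4 t} - e^{2 t}}{2 t} is the standard form for the Uniform distribution.
Comparing with the known MGF formula identifies: Uniform(2, 4)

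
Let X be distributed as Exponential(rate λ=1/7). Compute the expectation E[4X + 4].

For X ~ Exponential(rate λ=1/7):
E[X] = 7
E[4X + 4] = 4 × E[X] + 4 = 32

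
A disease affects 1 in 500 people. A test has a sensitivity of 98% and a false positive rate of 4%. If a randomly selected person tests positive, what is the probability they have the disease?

Let D = the rare event, + = positive/flagged.
P(D) = 1/500
P(+|D) = 98/100 = 49/50
P(+|D') = 4/100 = 1/25
P(+) = P(+|D)P(D) + P(+|D')P(D')
     = \frac{49}{50} × \frac{1}{500} + \frac{1}{25} × \frac{499}{500}
     = \frac{1047}{25000}
P(D|+) = P(+|D)P(D)/P(+) = \frac{49}{1047}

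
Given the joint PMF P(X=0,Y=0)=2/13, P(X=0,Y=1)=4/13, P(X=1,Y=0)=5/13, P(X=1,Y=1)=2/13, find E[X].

First find marginal of X:
P(X=0) = 6/13
P(X=1) = 7/13
E[X] = 0 × 6/13 + 1 × 7/13 = 7/13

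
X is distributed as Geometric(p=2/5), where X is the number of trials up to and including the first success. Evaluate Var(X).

For X ~ Geometric(p=2/5), where X is the number of trials up to and including the first success:
Var(X) = \frac{15}{4}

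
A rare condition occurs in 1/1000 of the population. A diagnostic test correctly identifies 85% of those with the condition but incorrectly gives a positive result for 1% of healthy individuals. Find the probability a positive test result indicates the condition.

Let D = the rare event, + = positive/flagged.
P(D) = 1/1000
P(+|D) = 85/100 = 17/20
P(+|D') = 1/100
P(+) = P(+|D)P(D) + P(+|D')P(D')
     = \frac{17}{20} × \frac{1}{1000} + \frac{1}{100} × \frac{999}{1000}
     = \frac{271}{25000}
P(D|+) = P(+|D)P(D)/P(+) = \frac{85}{1084}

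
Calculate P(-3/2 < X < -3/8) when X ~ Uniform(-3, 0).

P(-3/2 < X < -3/8) = ∫_{-3/2}^{-3/8} f(x) dx
where f(x) = \frac{1}{3}
= \frac{3}{8}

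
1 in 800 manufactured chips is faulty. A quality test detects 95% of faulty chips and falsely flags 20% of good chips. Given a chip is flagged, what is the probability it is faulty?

Let D = the rare event, + = positive/flagged.
P(D) = 1/800
P(+|D) = 95/100 = 19/20
P(+|D') = 20/100 = 1/5
P(+) = P(+|D)P(D) + P(+|D')P(D')
     = \frac{19}{20} × \frac{1}{800} + \frac{1}{5} × \frac{799}{800}
     = \frac{643}{3200}
P(D|+) = P(+|D)P(D)/P(+) = \frac{19}{3215}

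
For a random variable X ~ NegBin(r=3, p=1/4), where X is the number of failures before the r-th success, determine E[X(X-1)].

E[X(X-1)] = E[X² - X] = E[X²] - E[X]
E[X] = 9
E[X²] = Var(X) + (E[X])² = 36 + (9)² = 117
E[X(X-1)] = 117 - 9 = 108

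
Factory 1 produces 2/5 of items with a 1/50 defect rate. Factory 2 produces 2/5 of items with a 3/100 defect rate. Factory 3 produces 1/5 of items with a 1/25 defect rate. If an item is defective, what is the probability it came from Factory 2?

Using Bayes' theorem:
P(F1) = 2/5, P(D|F1) = 1/50
P(F2) = 2/5, P(D|F2) = 3/100
P(F3) = 1/5, P(D|F3) = 1/25
P(D) = P(D|F1)P(F1) + P(D|F2)P(F2) + P(D|F3)P(F3)
     = \frac{7}{250}
P(F2|D) = P(D|F2)P(F2) / P(D)
= \frac{3}{7}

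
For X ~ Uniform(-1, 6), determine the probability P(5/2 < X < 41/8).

P(5/2 < X < 41/8) = ∫_{5/2}^{41/8} f(x) dx
where f(x) = \frac{1}{7}
= \frac{3}{8}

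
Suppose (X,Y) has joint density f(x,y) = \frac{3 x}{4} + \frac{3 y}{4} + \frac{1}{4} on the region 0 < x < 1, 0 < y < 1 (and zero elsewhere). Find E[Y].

E[Y] = ∫_0^1 ∫_0^1 y × f(x,y) dx dy
= \frac{9}{16}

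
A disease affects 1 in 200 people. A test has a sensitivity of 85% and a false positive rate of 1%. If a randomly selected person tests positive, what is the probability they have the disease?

Let D = the rare event, + = positive/flagged.
P(D) = 1/200
P(+|D) = 85/100 = 17/20
P(+|D') = 1/100
P(+) = P(+|D)P(D) + P(+|D')P(D')
     = \frac{17}{20} × \frac{1}{200} + \frac{1}{100} × \frac{199}{200}
     = \frac{71}{5000}
P(D|+) = P(+|D)P(D)/P(+) = \frac{85}{284}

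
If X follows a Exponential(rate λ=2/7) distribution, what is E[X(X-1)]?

E[X(X-1)] = E[X² - X] = E[X²] - E[X]
E[X] = \frac{7}{2}
E[X²] = Var(X) + (E[X])² = \frac{49}{4} + (\frac{7}{2})² = \frac{49}{2}
E[X(X-1)] = \frac{49}{2} - \frac{7}{2} = 21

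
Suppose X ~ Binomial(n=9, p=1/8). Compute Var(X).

For X ~ Binomial(n=9, p=1/8):
Var(X) = \frac{63}{64}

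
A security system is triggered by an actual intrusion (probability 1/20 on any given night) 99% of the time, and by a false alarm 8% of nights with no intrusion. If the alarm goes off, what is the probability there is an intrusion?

Let D = the rare event, + = positive/flagged.
P(D) = 1/20
P(+|D) = 99/100
P(+|D') = 8/100 = 2/25
P(+) = P(+|D)P(D) + P(+|D')P(D')
     = \frac{99}{100} × \frac{1}{20} + \frac{2}{25} × \frac{19}{20}
     = \frac{251}{2000}
P(D|+) = P(+|D)P(D)/P(+) = \frac{99}{251}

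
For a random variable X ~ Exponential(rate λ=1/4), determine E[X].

For X ~ Exponential(rate λ=1/4), the expected value is:
E[X] = 4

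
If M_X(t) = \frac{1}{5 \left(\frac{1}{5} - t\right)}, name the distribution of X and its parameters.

The MGF M(t) = \frac{1}{5 \left(\frac{1}{5} - t\right)} is the standard form for the Exponential distribution.
Comparing with the known MGF formula identifies: Exponential(rate λ=1/5)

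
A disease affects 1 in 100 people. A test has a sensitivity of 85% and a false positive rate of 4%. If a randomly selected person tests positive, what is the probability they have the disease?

Let D = the rare event, + = positive/flagged.
P(D) = 1/100
P(+|D) = 85/100 = 17/20
P(+|D') = 4/100 = 1/25
P(+) = P(+|D)P(D) + P(+|D')P(D')
     = \frac{17}{20} × \frac{1}{100} + \frac{1}{25} × \frac{99}{100}
     = \frac{481}{10000}
P(D|+) = P(+|D)P(D)/P(+) = \frac{85}{481}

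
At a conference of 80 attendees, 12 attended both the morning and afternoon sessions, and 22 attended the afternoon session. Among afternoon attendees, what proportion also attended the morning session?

P(A ∩ B) = 12/80 = 3/20
P(B) = 22/80 = 11/40
P(A|B) = P(A ∩ B) / P(B) = (3/20) / (11/40) = 6/11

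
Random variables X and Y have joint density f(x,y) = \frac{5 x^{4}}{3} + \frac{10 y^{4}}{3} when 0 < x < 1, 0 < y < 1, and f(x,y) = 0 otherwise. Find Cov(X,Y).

E[XY] = ∫∫ xy × f(x,y) dx dy = \frac{5}{12}
E[X] = \frac{11}{18}
E[Y] = \frac{13}{18}
Cov(X,Y) = E[XY] - E[X]E[Y] = - \frac{2}{81}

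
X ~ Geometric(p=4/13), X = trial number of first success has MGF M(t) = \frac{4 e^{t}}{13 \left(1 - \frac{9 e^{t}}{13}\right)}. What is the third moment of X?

To find E[X^3], compute M^(3)(0):
M^(1)(t) = \frac{4 e^{t}}{13 \left(1 - \frac{9 e^{t}}{13}\right)} + \frac{36 e^{2 t}}{169 \left(1 - \frac{9 e^{t}}{13}\right)^{2}}
M^(2)(t) = \frac{4 e^{t}}{13 \left(1 - \frac{9 e^{t}}{13}\right)} + \frac{108 e^{2 t}}{169 \left(1 - \frac{9 e^{t}}{13}\right)^{2}} + \frac{648 e^{3 t}}{2197 \left(1 - \frac{9 e^{t}}{13}\right)^{3}}
M^(3)(t) = \frac{4 e^{t}}{13 \left(1 - \frac{9 e^{t}}{13}\right)} + \frac{252 e^{2 t}}{169 \left(1 - \frac{9 e^{t}}{13}\right)^{2}} + \frac{3888 e^{3 t}}{2197 \left(1 - \frac{9 e^{t}}{13}\right)^{3}} + \frac{17496 e^{4 t}}{28561 \left(1 - \frac{9 e^{t}}{13}\right)^{4}}
M^(3)(0) = \frac{4667}{32}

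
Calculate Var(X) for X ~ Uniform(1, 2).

For X ~ Uniform(1, 2):
Var(X) = \frac{1}{12}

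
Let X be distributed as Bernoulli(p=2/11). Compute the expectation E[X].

For X ~ Bernoulli(p=2/11), the expected value is:
E[X] = \frac{2}{11}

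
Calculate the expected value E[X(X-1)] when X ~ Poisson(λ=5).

E[X(X-1)] = E[X² - X] = E[X²] - E[X]
E[X] = 5
E[X²] = Var(X) + (E[X])² = 5 + (5)² = 30
E[X(X-1)] = 30 - 5 = 25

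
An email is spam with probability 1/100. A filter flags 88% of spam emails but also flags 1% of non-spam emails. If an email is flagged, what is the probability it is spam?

Let D = the rare event, + = positive/flagged.
P(D) = 1/100
P(+|D) = 88/100 = 22/25
P(+|D') = 1/100
P(+) = P(+|D)P(D) + P(+|D')P(D')
     = \frac{22}{25} × \frac{1}{100} + \frac{1}{100} × \frac{99}{100}
     = \frac{187}{10000}
P(D|+) = P(+|D)P(D)/P(+) = \frac{8}{17}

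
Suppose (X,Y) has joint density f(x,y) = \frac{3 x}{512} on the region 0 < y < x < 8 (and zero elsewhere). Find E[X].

f_X(x) = ∫_0^x \frac{3 x}{512} dy = \frac{3 x^{2}}{512}
E[X] = ∫_0^8 x × (\frac{3 x^{2}}{512}) dx = 6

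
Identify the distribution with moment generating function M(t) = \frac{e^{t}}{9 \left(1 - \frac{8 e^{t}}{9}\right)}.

The MGF M(t) = \frac{e^{t}}{9 \left(1 - \frac{8 e^{t}}{9}\right)} is the standard form for the Geometric distribution.
Comparing with the known MGF formula identifies: Geometric(p=1/9), X = trial number of first success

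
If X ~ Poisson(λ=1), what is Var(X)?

For X ~ Poisson(λ=1):
Var(X) = 1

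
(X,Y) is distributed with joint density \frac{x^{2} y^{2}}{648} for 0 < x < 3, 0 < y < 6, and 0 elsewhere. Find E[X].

f_X(x) = ∫_0^6 \frac{x^{2} y^{2}}{648} dy = \frac{x^{2}}{9}
E[X] = ∫_0^3 x × (\frac{x^{2}}{9}) dx = \frac{9}{4}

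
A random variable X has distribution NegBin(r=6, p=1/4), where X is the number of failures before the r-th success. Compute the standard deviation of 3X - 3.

For X ~ NegBin(r=6, p=1/4), where X is the number of failures before the r-th success:
Var(X) = 72
SD(X) = √(Var(X)) = √(72) = 6 \sqrt{2}
SD(3X - 3) = |3| × SD(X) = 3 × 6 \sqrt{2} = 18 \sqrt{2}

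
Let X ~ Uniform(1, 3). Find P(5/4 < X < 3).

P(5/4 < X < 3) = ∫_{5/4}^{3} f(x) dx
where f(x) = \frac{1}{2}
= \frac{7}{8}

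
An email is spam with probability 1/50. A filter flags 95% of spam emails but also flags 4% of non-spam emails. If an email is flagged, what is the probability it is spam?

Let D = the rare event, + = positive/flagged.
P(D) = 1/50
P(+|D) = 95/100 = 19/20
P(+|D') = 4/100 = 1/25
P(+) = P(+|D)P(D) + P(+|D')P(D')
     = \frac{19}{20} × \frac{1}{50} + \frac{1}{25} × \frac{49}{50}
     = \frac{291}{5000}
P(D|+) = P(+|D)P(D)/P(+) = \frac{95}{291}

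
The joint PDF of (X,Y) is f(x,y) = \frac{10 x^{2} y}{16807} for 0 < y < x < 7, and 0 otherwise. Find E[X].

f_X(x) = ∫_0^x \frac{10 x^{2} y}{16807} dy = \frac{5 x^{4}}{16807}
E[X] = ∫_0^7 x × (\frac{5 x^{4}}{16807}) dx = \frac{35}{6}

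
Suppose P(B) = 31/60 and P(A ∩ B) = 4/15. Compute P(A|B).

P(A|B) = P(A ∩ B) / P(B)
= (4/15) / (31/60)
= 16/31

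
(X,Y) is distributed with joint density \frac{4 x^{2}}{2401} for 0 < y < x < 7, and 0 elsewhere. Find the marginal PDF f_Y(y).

f_Y(y) = ∫_y^7 \frac{4 x^{2}}{2401} dx = \frac{4}{21} - \frac{4 y^{3}}{7203}
for 0 < y < 7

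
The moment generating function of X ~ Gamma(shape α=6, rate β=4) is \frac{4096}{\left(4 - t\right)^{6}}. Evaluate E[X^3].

To find E[X^3], compute M^(3)(0):
M^(1)(t) = \frac{24576}{\left(4 - t\right)^{7}}
M^(2)(t) = \frac{172032}{\left(4 - t\right)^{8}}
M^(3)(t) = \frac{1376256}{\left(4 - t\right)^{9}}
M^(3)(0) = \frac{21}{4}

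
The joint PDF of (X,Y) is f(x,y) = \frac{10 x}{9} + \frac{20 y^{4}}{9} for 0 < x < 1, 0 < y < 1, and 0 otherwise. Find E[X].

E[X] = ∫_0^1 ∫_0^1 x × f(x,y) dy dx
= ∫_0^1 ∫_0^1 x × (\frac{10 x}{9} + \frac{20 y^{4}}{9}) dy dx
= \frac{16}{27}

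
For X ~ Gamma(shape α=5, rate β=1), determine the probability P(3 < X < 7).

P(3 < X < 7) = ∫_{3}^{7} f(x) dx
where f(x) = \frac{x^{4} e^{- x}}{24}
= \frac{-4553 + 393 e^{4}}{24 e^{7}}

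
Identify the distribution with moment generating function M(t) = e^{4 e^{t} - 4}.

The MGF M(t) = e^{4 e^{t} - 4} is the standard form for the Poisson distribution.
Comparing with the known MGF formula identifies: Poisson(λ=4)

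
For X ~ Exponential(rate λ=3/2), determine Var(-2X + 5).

For X ~ Exponential(rate λ=3/2):
Var(X) = \frac{4}{9}
Var(-2X + 5) = (-2)² × Var(X) = 4 × \frac{4}{9} = \frac{16}{9}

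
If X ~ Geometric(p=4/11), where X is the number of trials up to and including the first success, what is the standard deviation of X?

For X ~ Geometric(p=4/11), where X is the number of trials up to and including the first success:
Var(X) = \frac{77}{16}
SD(X) = √(Var(X)) = √(\frac{77}{16}) = \frac{\sqrt{77}}{4}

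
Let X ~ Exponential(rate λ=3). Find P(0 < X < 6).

P(0 < X < 6) = ∫_{0}^{6} f(x) dx
where f(x) = 3 e^{- 3 x}
= 1 - e^{-18}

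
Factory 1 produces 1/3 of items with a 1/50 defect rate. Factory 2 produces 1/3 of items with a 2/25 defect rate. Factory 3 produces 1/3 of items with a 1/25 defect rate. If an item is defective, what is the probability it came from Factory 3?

Using Bayes' theorem:
P(F1) = 1/3, P(D|F1) = 1/50
P(F2) = 1/3, P(D|F2) = 2/25
P(F3) = 1/3, P(D|F3) = 1/25
P(D) = P(D|F1)P(F1) + P(D|F2)P(F2) + P(D|F3)P(F3)
     = \frac{7}{150}
P(F3|D) = P(D|F3)P(F3) / P(D)
= \frac{2}{7}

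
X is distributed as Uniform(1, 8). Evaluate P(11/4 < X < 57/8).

P(11/4 < X < 57/8) = ∫_{11/4}^{57/8} f(x) dx
where f(x) = \frac{1}{7}
= \frac{5}{8}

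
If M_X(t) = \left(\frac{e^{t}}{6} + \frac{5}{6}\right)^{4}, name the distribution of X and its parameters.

The MGF M(t) = \left(\frac{e^{t}}{6} + \frac{5}{6}\right)^{4} is the standard form for the Binomial distribution.
Comparing with the known MGF formula identifies: Binomial(n=4, p=1/6)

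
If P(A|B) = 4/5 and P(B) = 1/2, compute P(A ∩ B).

By definition, P(A|B) = P(A ∩ B) / P(B)
So P(A ∩ B) = P(A|B) × P(B)
= 4/5 × 1/2
= 2/5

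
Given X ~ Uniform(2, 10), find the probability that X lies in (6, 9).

P(6 < X < 9) = ∫_{6}^{9} f(x) dx
where f(x) = \frac{1}{8}
= \frac{3}{8}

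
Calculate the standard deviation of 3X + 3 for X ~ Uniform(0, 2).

For X ~ Uniform(0, 2):
Var(X) = \frac{1}{3}
SD(X) = √(Var(X)) = √(\frac{1}{3}) = \frac{\sqrt{3}}{3}
SD(3X + 3) = |3| × SD(X) = 3 × \frac{\sqrt{3}}{3} = \sqrt{3}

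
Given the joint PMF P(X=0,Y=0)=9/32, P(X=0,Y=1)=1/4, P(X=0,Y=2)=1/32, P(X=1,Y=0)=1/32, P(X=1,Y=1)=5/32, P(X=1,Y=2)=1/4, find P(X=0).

P(X=0) = P(X=0,Y=0) + P(X=0,Y=1) + P(X=0,Y=2)
= 9/32 + 1/4 + 1/32
= 9/16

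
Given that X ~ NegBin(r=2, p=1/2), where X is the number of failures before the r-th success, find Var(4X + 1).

For X ~ NegBin(r=2, p=1/2), where X is the number of failures before the r-th success:
Var(X) = 4
Var(4X + 1) = (4)² × Var(X) = 16 × 4 = 64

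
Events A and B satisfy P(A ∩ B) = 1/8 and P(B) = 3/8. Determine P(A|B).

P(A|B) = P(A ∩ B) / P(B)
= (1/8) / (3/8)
= 1/3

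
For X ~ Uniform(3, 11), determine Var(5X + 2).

For X ~ Uniform(3, 11):
Var(X) = \frac{16}{3}
Var(5X + 2) = (5)² × Var(X) = 25 × \frac{16}{3} = \frac{400}{3}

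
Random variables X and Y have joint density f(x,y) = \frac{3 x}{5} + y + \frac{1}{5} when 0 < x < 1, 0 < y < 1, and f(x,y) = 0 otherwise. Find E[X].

E[X] = ∫_0^1 ∫_0^1 x × f(x,y) dy dx
= ∫_0^1 ∫_0^1 x × (\frac{3 x}{5} + y + \frac{1}{5}) dy dx
= \frac{11}{20}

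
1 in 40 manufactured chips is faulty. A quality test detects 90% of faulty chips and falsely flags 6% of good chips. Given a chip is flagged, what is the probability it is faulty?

Let D = the rare event, + = positive/flagged.
P(D) = 1/40
P(+|D) = 90/100 = 9/10
P(+|D') = 6/100 = 3/50
P(+) = P(+|D)P(D) + P(+|D')P(D')
     = \frac{9}{10} × \frac{1}{40} + \frac{3}{50} × \frac{39}{40}
     = \frac{81}{1000}
P(D|+) = P(+|D)P(D)/P(+) = \frac{5}{18}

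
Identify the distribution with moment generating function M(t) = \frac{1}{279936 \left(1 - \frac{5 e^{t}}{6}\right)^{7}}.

The MGF M(t) = \frac{1}{279936 \left(1 - \frac{5 e^{t}}{6}\right)^{7}} is the standard form for the NegativeBinomial distribution.
Comparing with the known MGF formula identifies: NegBin(r=7, p=1/6), X = failures before r-th success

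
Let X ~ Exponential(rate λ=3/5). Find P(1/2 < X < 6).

P(1/2 < X < 6) = ∫_{1/2}^{6} f(x) dx
where f(x) = \frac{3 e^{- \frac{3 x}{5}}}{5}
= - \frac{1}{e^{\frac{18}{5}}} + e^{- \frac{3}{10}}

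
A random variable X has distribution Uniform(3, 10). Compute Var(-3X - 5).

For X ~ Uniform(3, 10):
Var(X) = \frac{49}{12}
Var(-3X - 5) = (-3)² × Var(X) = 9 × \frac{49}{12} = \frac{147}{4}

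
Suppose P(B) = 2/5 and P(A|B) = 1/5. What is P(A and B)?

By definition, P(A|B) = P(A ∩ B) / P(B)
So P(A ∩ B) = P(A|B) × P(B)
= 1/5 × 2/5
= 2/25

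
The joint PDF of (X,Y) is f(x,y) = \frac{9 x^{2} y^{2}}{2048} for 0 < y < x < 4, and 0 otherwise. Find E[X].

f_X(x) = ∫_0^x \frac{9 x^{2} y^{2}}{2048} dy = \frac{3 x^{5}}{2048}
E[X] = ∫_0^4 x × (\frac{3 x^{5}}{2048}) dx = \frac{24}{7}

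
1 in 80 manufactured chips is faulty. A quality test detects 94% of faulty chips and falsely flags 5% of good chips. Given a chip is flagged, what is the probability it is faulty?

Let D = the rare event, + = positive/flagged.
P(D) = 1/80
P(+|D) = 94/100 = 47/50
P(+|D') = 5/100 = 1/20
P(+) = P(+|D)P(D) + P(+|D')P(D')
     = \frac{47}{50} × \frac{1}{80} + \frac{1}{20} × \frac{79}{80}
     = \frac{489}{8000}
P(D|+) = P(+|D)P(D)/P(+) = \frac{94}{489}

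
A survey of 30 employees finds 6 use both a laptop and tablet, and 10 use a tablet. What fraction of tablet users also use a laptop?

P(A ∩ B) = 6/30 = 1/5
P(B) = 10/30 = 1/3
P(A|B) = P(A ∩ B) / P(B) = (1/5) / (1/3) = 3/5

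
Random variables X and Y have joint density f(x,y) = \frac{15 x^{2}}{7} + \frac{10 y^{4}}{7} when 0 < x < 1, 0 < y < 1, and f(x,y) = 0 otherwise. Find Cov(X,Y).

E[XY] = ∫∫ xy × f(x,y) dx dy = \frac{65}{168}
E[X] = \frac{19}{28}
E[Y] = \frac{25}{42}
Cov(X,Y) = E[XY] - E[X]E[Y] = - \frac{5}{294}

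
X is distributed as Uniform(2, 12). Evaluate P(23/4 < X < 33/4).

P(23/4 < X < 33/4) = ∫_{23/4}^{33/4} f(x) dx
where f(x) = \frac{1}{10}
= \frac{1}{4}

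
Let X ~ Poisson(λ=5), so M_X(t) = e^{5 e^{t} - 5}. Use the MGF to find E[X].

To find E[X], compute M^(1)(0):
M^(1)(t) = 5 e^{t} e^{5 e^{t} - 5}
M^(1)(0) = 5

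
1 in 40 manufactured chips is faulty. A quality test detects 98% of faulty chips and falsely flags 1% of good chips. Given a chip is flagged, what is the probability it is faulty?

Let D = the rare event, + = positive/flagged.
P(D) = 1/40
P(+|D) = 98/100 = 49/50
P(+|D') = 1/100
P(+) = P(+|D)P(D) + P(+|D')P(D')
     = \frac{49}{50} × \frac{1}{40} + \frac{1}{100} × \frac{39}{40}
     = \frac{137}{4000}
P(D|+) = P(+|D)P(D)/P(+) = \frac{98}{137}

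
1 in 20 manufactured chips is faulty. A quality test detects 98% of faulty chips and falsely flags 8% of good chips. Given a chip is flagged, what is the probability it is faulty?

Let D = the rare event, + = positive/flagged.
P(D) = 1/20
P(+|D) = 98/100 = 49/50
P(+|D') = 8/100 = 2/25
P(+) = P(+|D)P(D) + P(+|D')P(D')
     = \frac{49}{50} × \frac{1}{20} + \frac{2}{25} × \frac{19}{20}
     = \frac{1}{8}
P(D|+) = P(+|D)P(D)/P(+) = \frac{49}{125}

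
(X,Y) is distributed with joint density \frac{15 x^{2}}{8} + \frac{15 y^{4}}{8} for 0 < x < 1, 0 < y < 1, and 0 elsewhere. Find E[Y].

E[Y] = ∫_0^1 ∫_0^1 y × f(x,y) dx dy
= \frac{5}{8}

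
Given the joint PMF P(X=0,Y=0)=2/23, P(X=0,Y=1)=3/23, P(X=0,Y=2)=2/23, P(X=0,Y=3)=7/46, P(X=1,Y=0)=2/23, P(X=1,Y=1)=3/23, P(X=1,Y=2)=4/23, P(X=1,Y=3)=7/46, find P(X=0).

P(X=0) = P(X=0,Y=0) + P(X=0,Y=1) + P(X=0,Y=2) + P(X=0,Y=3)
= 2/23 + 3/23 + 2/23 + 7/46
= 21/46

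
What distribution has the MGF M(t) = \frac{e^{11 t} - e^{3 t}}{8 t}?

The MGF M(t) = \frac{e^{11 t} - e^{3 t}}{8 t} is the standard form for the Uniform distribution.
Comparing with the known MGF formula identifies: Uniform(3, 11)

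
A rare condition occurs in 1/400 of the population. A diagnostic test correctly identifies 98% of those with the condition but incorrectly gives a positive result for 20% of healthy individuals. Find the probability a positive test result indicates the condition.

Let D = the rare event, + = positive/flagged.
P(D) = 1/400
P(+|D) = 98/100 = 49/50
P(+|D') = 20/100 = 1/5
P(+) = P(+|D)P(D) + P(+|D')P(D')
     = \frac{49}{50} × \frac{1}{400} + \frac{1}{5} × \frac{399}{400}
     = \frac{4039}{20000}
P(D|+) = P(+|D)P(D)/P(+) = \frac{7}{577}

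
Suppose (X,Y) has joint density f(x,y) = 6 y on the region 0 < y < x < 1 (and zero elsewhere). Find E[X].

f_X(x) = ∫_0^x 6 y dy = 3 x^{2}
E[X] = ∫_0^1 x × (3 x^{2}) dx = \frac{3}{4}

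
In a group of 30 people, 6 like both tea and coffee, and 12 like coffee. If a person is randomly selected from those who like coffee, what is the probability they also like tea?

P(A ∩ B) = 6/30 = 1/5
P(B) = 12/30 = 2/5
P(A|B) = P(A ∩ B) / P(B) = (1/5) / (2/5) = 1/2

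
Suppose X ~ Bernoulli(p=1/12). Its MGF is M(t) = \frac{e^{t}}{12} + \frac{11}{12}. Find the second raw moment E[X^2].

To find E[X^2], compute M^(2)(0):
M^(1)(t) = \frac{e^{t}}{12}
M^(2)(t) = \frac{e^{t}}{12}
M^(2)(0) = \frac{1}{12}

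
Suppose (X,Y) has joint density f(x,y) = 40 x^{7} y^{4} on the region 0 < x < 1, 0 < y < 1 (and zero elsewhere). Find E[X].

E[X] = ∫_0^1 ∫_0^1 x × f(x,y) dy dx
= ∫_0^1 ∫_0^1 x × (40 x^{7} y^{4}) dy dx
= \frac{8}{9}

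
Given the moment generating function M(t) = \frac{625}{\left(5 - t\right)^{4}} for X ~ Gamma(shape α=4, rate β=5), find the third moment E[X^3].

To find E[X^3], compute M^(3)(0):
M^(1)(t) = \frac{2500}{\left(5 - t\right)^{5}}
M^(2)(t) = \frac{12500}{\left(5 - t\right)^{6}}
M^(3)(t) = \frac{75000}{\left(5 - t\right)^{7}}
M^(3)(0) = \frac{24}{25}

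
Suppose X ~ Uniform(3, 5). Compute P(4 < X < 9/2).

P(4 < X < 9/2) = ∫_{4}^{9/2} f(x) dx
where f(x) = \frac{1}{2}
= \frac{1}{4}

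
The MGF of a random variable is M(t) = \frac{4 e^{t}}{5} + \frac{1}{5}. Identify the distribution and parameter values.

The MGF M(t) = \frac{4 e^{t}}{5} + \frac{1}{5} is the standard form for the Bernoulli distribution.
Comparing with the known MGF formula identifies: Bernoulli(p=4/5)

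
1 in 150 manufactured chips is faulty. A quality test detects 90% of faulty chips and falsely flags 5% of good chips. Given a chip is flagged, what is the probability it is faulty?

Let D = the rare event, + = positive/flagged.
P(D) = 1/150
P(+|D) = 90/100 = 9/10
P(+|D') = 5/100 = 1/20
P(+) = P(+|D)P(D) + P(+|D')P(D')
     = \frac{9}{10} × \frac{1}{150} + \frac{1}{20} × \frac{149}{150}
     = \frac{167}{3000}
P(D|+) = P(+|D)P(D)/P(+) = \frac{18}{167}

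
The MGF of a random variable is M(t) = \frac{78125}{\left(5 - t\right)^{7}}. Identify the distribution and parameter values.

The MGF M(t) = \frac{78125}{\left(5 - t\right)^{7}} is the standard form for the Gamma distribution.
Comparing with the known MGF formula identifies: Gamma(shape α=7, rate β=5)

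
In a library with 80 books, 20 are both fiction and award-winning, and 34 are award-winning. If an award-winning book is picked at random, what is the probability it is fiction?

P(A ∩ B) = 20/80 = 1/4
P(B) = 34/80 = 17/40
P(A|B) = P(A ∩ B) / P(B) = (1/4) / (17/40) = 10/17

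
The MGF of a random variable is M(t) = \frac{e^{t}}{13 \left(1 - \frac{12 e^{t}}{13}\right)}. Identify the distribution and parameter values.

The MGF M(t) = \frac{e^{t}}{13 \left(1 - \frac{12 e^{t}}{13}\right)} is the standard form for the Geometric distribution.
Comparing with the known MGF formula identifies: Geometric(p=1/13), X = trial number of first success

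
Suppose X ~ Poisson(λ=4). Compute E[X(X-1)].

E[X(X-1)] = E[X² - X] = E[X²] - E[X]
E[X] = 4
E[X²] = Var(X) + (E[X])² = 4 + (4)² = 20
E[X(X-1)] = 20 - 4 = 16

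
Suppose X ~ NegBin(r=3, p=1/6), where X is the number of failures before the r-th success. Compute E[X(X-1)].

E[X(X-1)] = E[X² - X] = E[X²] - E[X]
E[X] = 15
E[X²] = Var(X) + (E[X])² = 90 + (15)² = 315
E[X(X-1)] = 315 - 15 = 300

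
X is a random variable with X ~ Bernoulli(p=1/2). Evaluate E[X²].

Using the identity E[X²] = Var(X) + (E[X])²:
E[X] = \frac{1}{2}
Var(X) = \frac{1}{4}
E[X²] = \frac{1}{4} + (\frac{1}{2})²
= \frac{1}{2}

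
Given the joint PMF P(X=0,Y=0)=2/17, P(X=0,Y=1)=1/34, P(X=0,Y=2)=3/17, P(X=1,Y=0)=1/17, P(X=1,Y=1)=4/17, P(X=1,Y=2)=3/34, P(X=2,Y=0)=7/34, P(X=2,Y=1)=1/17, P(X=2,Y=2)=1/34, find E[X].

First find marginal of X:
P(X=0) = 11/34
P(X=1) = 13/34
P(X=2) = 5/17
E[X] = 0 × 11/34 + 1 × 13/34 + 2 × 5/17 = 33/34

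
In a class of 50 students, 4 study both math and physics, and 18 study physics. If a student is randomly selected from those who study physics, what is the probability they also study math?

P(A ∩ B) = 4/50 = 2/25
P(B) = 18/50 = 9/25
P(A|B) = P(A ∩ B) / P(B) = (2/25) / (9/25) = 2/9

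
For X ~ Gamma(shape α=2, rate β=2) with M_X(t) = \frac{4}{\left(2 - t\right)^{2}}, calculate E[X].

To find E[X], compute M^(1)(0):
M^(1)(t) = \frac{8}{\left(2 - t\right)^{3}}
M^(1)(0) = 1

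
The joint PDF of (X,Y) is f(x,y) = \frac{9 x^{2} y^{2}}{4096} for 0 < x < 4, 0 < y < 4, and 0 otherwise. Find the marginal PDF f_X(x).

f_X(x) = ∫_0^4 f(x,y) dy
= ∫_0^4 \frac{9 x^{2} y^{2}}{4096} dy
= \frac{3 x^{2}}{64} for 0 < x < 4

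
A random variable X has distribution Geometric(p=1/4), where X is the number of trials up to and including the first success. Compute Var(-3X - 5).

For X ~ Geometric(p=1/4), where X is the number of trials up to and including the first success:
Var(X) = 12
Var(-3X - 5) = (-3)² × Var(X) = 9 × 12 = 108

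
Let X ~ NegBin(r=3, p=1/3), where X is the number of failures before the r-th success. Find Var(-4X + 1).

For X ~ NegBin(r=3, p=1/3), where X is the number of failures before the r-th success:
Var(X) = 18
Var(-4X + 1) = (-4)² × Var(X) = 16 × 18 = 288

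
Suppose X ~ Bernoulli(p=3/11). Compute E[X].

For X ~ Bernoulli(p=3/11), the expected value is:
E[X] = \frac{3}{11}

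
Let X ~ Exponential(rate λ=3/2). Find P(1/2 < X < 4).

P(1/2 < X < 4) = ∫_{1/2}^{4} f(x) dx
where f(x) = \frac{3 e^{- \frac{3 x}{2}}}{2}
= - \frac{1}{e^{6}} + e^{- \frac{3}{4}}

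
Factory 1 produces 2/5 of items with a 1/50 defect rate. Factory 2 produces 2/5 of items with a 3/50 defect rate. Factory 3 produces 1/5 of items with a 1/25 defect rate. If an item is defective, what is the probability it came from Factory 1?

Using Bayes' theorem:
P(F1) = 2/5, P(D|F1) = 1/50
P(F2) = 2/5, P(D|F2) = 3/50
P(F3) = 1/5, P(D|F3) = 1/25
P(D) = P(D|F1)P(F1) + P(D|F2)P(F2) + P(D|F3)P(F3)
     = \frac{1}{25}
P(F1|D) = P(D|F1)P(F1) / P(D)
= \frac{1}{5}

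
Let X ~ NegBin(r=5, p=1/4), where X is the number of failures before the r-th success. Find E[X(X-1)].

E[X(X-1)] = E[X² - X] = E[X²] - E[X]
E[X] = 15
E[X²] = Var(X) + (E[X])² = 60 + (15)² = 285
E[X(X-1)] = 285 - 15 = 270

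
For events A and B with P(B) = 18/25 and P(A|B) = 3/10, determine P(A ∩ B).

By definition, P(A|B) = P(A ∩ B) / P(B)
So P(A ∩ B) = P(A|B) × P(B)
= 3/10 × 18/25
= 27/125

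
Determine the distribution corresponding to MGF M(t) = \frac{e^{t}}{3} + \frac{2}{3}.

The MGF M(t) = \frac{e^{t}}{3} + \frac{2}{3} is the standard form for the Bernoulli distribution.
Comparing with the known MGF formula identifies: Bernoulli(p=1/3)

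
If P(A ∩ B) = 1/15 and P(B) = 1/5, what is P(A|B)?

P(A|B) = P(A ∩ B) / P(B)
= (1/15) / (1/5)
= 1/3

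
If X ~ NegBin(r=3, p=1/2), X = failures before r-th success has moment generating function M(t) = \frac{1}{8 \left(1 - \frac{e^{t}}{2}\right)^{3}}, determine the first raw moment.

To find E[X], compute M^(1)(0):
M^(1)(t) = \frac{3 e^{t}}{16 \left(1 - \frac{e^{t}}{2}\right)^{4}}
M^(1)(0) = 3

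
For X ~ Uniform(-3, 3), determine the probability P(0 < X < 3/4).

P(0 < X < 3/4) = ∫_{0}^{3/4} f(x) dx
where f(x) = \frac{1}{6}
= \frac{1}{8}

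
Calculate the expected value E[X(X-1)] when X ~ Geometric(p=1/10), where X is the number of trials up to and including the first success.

E[X(X-1)] = E[X² - X] = E[X²] - E[X]
E[X] = 10
E[X²] = Var(X) + (E[X])² = 90 + (10)² = 190
E[X(X-1)] = 190 - 10 = 180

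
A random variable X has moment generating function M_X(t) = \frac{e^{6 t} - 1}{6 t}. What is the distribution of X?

The MGF M(t) = \frac{e^{6 t} - 1}{6 t} is the standard form for the Uniform distribution.
Comparing with the known MGF formula identifies: Uniform(0, 6)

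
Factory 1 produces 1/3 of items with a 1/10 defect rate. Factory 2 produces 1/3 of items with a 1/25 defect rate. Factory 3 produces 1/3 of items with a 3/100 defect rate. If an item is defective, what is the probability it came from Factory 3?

Using Bayes' theorem:
P(F1) = 1/3, P(D|F1) = 1/10
P(F2) = 1/3, P(D|F2) = 1/25
P(F3) = 1/3, P(D|F3) = 3/100
P(D) = P(D|F1)P(F1) + P(D|F2)P(F2) + P(D|F3)P(F3)
     = \frac{17}{300}
P(F3|D) = P(D|F3)P(F3) / P(D)
= \frac{3}{17}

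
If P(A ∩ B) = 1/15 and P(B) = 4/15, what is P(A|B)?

P(A|B) = P(A ∩ B) / P(B)
= (1/15) / (4/15)
= 1/4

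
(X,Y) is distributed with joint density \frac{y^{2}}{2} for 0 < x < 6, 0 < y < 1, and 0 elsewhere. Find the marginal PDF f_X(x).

f_X(x) = ∫_0^1 f(x,y) dy
= ∫_0^1 \frac{y^{2}}{2} dy
= \frac{1}{6} for 0 < x < 6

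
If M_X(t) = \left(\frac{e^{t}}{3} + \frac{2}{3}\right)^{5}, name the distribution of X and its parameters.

The MGF M(t) = \left(\frac{e^{t}}{3} + \frac{2}{3}\right)^{5} is the standard form for the Binomial distribution.
Comparing with the known MGF formula identifies: Binomial(n=5, p=1/3)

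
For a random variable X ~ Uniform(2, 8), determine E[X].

For X ~ Uniform(2, 8), the expected value is:
E[X] = 5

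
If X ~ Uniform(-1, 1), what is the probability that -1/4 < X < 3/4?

P(-1/4 < X < 3/4) = ∫_{-1/4}^{3/4} f(x) dx
where f(x) = \frac{1}{2}
= \frac{1}{2}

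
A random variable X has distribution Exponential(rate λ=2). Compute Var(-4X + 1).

For X ~ Exponential(rate λ=2):
Var(X) = \frac{1}{4}
Var(-4X + 1) = (-4)² × Var(X) = 16 × \frac{1}{4} = 4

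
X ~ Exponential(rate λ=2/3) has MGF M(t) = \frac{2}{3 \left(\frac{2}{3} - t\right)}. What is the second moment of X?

To find E[X^2], compute M^(2)(0):
M^(1)(t) = \frac{2}{3 \left(\frac{2}{3} - t\right)^{2}}
M^(2)(t) = \frac{4}{3 \left(\frac{2}{3} - t\right)^{3}}
M^(2)(0) = \frac{9}{2}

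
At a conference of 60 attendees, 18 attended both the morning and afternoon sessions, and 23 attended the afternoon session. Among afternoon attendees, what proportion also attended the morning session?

P(A ∩ B) = 18/60 = 3/10
P(B) = 23/60
P(A|B) = P(A ∩ B) / P(B) = (3/10) / (23/60) = 18/23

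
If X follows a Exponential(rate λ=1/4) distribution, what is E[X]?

For X ~ Exponential(rate λ=1/4), the expected value is:
E[X] = 4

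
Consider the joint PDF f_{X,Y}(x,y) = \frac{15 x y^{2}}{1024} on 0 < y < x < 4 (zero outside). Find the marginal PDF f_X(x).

f_X(x) = ∫_0^x \frac{15 x y^{2}}{1024} dy = \frac{5 x^{4}}{1024}
for 0 < x < 4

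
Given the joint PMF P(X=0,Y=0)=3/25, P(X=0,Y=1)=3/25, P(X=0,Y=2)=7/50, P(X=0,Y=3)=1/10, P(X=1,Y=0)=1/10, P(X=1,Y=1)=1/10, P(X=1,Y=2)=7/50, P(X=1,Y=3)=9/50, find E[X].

First find marginal of X:
P(X=0) = 12/25
P(X=1) = 13/25
E[X] = 0 × 12/25 + 1 × 13/25 = 13/25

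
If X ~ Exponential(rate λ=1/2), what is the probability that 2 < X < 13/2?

P(2 < X < 13/2) = ∫_{2}^{13/2} f(x) dx
where f(x) = \frac{e^{- \frac{x}{2}}}{2}
= - \frac{1}{e^{\frac{13}{4}}} + e^{-1}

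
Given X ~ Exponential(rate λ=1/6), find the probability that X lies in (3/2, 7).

P(3/2 < X < 7) = ∫_{3/2}^{7} f(x) dx
where f(x) = \frac{e^{- \frac{x}{6}}}{6}
= - \frac{1}{e^{\frac{7}{6}}} + e^{- \frac{1}{4}}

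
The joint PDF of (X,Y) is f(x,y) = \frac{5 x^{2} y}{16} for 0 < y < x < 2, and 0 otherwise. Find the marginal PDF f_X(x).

f_X(x) = ∫_0^x \frac{5 x^{2} y}{16} dy = \frac{5 x^{4}}{32}
for 0 < x < 2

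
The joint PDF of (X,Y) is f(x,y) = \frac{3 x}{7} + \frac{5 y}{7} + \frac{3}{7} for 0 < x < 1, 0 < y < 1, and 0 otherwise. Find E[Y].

E[Y] = ∫_0^1 ∫_0^1 y × f(x,y) dx dy
= \frac{47}{84}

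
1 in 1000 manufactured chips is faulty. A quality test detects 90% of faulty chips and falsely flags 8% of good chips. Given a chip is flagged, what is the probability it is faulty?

Let D = the rare event, + = positive/flagged.
P(D) = 1/1000
P(+|D) = 90/100 = 9/10
P(+|D') = 8/100 = 2/25
P(+) = P(+|D)P(D) + P(+|D')P(D')
     = \frac{9}{10} × \frac{1}{1000} + \frac{2}{25} × \frac{999}{1000}
     = \frac{4041}{50000}
P(D|+) = P(+|D)P(D)/P(+) = \frac{5}{449}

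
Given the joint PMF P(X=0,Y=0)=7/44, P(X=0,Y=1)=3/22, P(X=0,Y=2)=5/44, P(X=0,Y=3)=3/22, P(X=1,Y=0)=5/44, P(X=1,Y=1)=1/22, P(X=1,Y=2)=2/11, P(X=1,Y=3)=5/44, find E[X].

First find marginal of X:
P(X=0) = 6/11
P(X=1) = 5/11
E[X] = 0 × 6/11 + 1 × 5/11 = 5/11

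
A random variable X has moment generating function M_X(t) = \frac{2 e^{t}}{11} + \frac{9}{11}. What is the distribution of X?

The MGF M(t) = \frac{2 e^{t}}{11} + \frac{9}{11} is the standard form for the Bernoulli distribution.
Comparing with the known MGF formula identifies: Bernoulli(p=2/11)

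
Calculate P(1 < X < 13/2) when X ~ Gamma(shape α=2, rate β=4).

P(1 < X < 13/2) = ∫_{1}^{13/2} f(x) dx
where f(x) = 16 x e^{- 4 x}
= \frac{-27 + 5 e^{22}}{e^{26}}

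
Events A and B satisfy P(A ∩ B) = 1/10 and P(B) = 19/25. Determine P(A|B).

P(A|B) = P(A ∩ B) / P(B)
= (1/10) / (19/25)
= 5/38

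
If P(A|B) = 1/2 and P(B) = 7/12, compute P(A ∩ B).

By definition, P(A|B) = P(A ∩ B) / P(B)
So P(A ∩ B) = P(A|B) × P(B)
= 1/2 × 7/12
= 7/24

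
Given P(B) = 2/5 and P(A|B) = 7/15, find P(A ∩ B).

By definition, P(A|B) = P(A ∩ B) / P(B)
So P(A ∩ B) = P(A|B) × P(B)
= 7/15 × 2/5
= 14/75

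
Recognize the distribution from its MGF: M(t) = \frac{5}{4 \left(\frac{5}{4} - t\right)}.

The MGF M(t) = \frac{5}{4 \left(\frac{5}{4} - t\right)} is the standard form for the Exponential distribution.
Comparing with the known MGF formula identifies: Exponential(rate λ=5/4)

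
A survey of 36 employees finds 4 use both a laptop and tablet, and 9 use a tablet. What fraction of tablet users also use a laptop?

P(A ∩ B) = 4/36 = 1/9
P(B) = 9/36 = 1/4
P(A|B) = P(A ∩ B) / P(B) = (1/9) / (1/4) = 4/9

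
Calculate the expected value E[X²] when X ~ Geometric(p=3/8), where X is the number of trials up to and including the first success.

Using the identity E[X²] = Var(X) + (E[X])²:
E[X] = \frac{8}{3}
Var(X) = \frac{40}{9}
E[X²] = \frac{40}{9} + (\frac{8}{3})²
= \frac{104}{9}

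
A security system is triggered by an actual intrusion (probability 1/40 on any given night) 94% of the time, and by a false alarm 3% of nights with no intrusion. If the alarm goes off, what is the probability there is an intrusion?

Let D = the rare event, + = positive/flagged.
P(D) = 1/40
P(+|D) = 94/100 = 47/50
P(+|D') = 3/100
P(+) = P(+|D)P(D) + P(+|D')P(D')
     = \frac{47}{50} × \frac{1}{40} + \frac{3}{100} × \frac{39}{40}
     = \frac{211}{4000}
P(D|+) = P(+|D)P(D)/P(+) = \frac{94}{211}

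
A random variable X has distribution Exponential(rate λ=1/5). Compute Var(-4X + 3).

For X ~ Exponential(rate λ=1/5):
Var(X) = 25
Var(-4X + 3) = (-4)² × Var(X) = 16 × 25 = 400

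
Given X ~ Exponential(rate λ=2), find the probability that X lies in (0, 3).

P(0 < X < 3) = ∫_{0}^{3} f(x) dx
where f(x) = 2 e^{- 2 x}
= 1 - e^{-6}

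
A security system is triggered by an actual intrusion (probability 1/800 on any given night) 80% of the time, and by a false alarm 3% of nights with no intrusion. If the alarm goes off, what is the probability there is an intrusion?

Let D = the rare event, + = positive/flagged.
P(D) = 1/800
P(+|D) = 80/100 = 4/5
P(+|D') = 3/100
P(+) = P(+|D)P(D) + P(+|D')P(D')
     = \frac{4}{5} × \frac{1}{800} + \frac{3}{100} × \frac{799}{800}
     = \frac{2477}{80000}
P(D|+) = P(+|D)P(D)/P(+) = \frac{80}{2477}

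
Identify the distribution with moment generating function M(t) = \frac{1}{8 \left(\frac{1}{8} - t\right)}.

The MGF M(t) = \frac{1}{8 \left(\frac{1}{8} - t\right)} is the standard form for the Exponential distribution.
Comparing with the known MGF formula identifies: Exponential(rate λ=1/8)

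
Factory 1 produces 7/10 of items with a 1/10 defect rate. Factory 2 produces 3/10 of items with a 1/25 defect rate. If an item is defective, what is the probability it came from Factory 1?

Using Bayes' theorem:
P(F1) = 7/10, P(D|F1) = 1/10
P(F2) = 3/10, P(D|F2) = 1/25
P(D) = P(D|F1)P(F1) + P(D|F2)P(F2)
     = \frac{41}{500}
P(F1|D) = P(D|F1)P(F1) / P(D)
= \frac{35}{41}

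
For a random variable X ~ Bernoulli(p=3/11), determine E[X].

For X ~ Bernoulli(p=3/11), the expected value is:
E[X] = \frac{3}{11}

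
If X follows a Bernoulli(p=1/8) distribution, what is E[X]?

For X ~ Bernoulli(p=1/8), the expected value is:
E[X] = \frac{1}{8}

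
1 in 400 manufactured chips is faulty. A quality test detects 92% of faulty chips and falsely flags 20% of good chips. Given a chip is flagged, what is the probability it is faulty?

Let D = the rare event, + = positive/flagged.
P(D) = 1/400
P(+|D) = 92/100 = 23/25
P(+|D') = 20/100 = 1/5
P(+) = P(+|D)P(D) + P(+|D')P(D')
     = \frac{23}{25} × \frac{1}{400} + \frac{1}{5} × \frac{399}{400}
     = \frac{1009}{5000}
P(D|+) = P(+|D)P(D)/P(+) = \frac{23}{2018}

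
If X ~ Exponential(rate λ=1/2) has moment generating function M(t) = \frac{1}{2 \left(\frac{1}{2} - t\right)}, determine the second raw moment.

To find E[X^2], compute M^(2)(0):
M^(1)(t) = \frac{1}{2 \left(\frac{1}{2} - t\right)^{2}}
M^(2)(t) = \frac{1}{\left(\frac{1}{2} - t\right)^{3}}
M^(2)(0) = 8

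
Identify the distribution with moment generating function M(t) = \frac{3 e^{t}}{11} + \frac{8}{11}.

The MGF M(t) = \frac{3 e^{t}}{11} + \frac{8}{11} is the standard form for the Bernoulli distribution.
Comparing with the known MGF formula identifies: Bernoulli(p=3/11)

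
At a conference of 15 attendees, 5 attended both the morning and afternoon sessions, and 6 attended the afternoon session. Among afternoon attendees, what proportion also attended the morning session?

P(A ∩ B) = 5/15 = 1/3
P(B) = 6/15 = 2/5
P(A|B) = P(A ∩ B) / P(B) = (1/3) / (2/5) = 5/6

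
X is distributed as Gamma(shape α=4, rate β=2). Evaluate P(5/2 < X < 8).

P(5/2 < X < 8) = ∫_{5/2}^{8} f(x) dx
where f(x) = \frac{8 x^{3} e^{- 2 x}}{3}
= \frac{-2483 + 118 e^{11}}{3 e^{16}}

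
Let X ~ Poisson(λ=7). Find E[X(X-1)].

E[X(X-1)] = E[X² - X] = E[X²] - E[X]
E[X] = 7
E[X²] = Var(X) + (E[X])² = 7 + (7)² = 56
E[X(X-1)] = 56 - 7 = 49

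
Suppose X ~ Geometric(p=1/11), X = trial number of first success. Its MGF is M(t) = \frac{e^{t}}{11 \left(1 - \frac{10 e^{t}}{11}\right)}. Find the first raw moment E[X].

To find E[X], compute M^(1)(0):
M^(1)(t) = \frac{e^{t}}{11 \left(1 - \frac{10 e^{t}}{11}\right)} + \frac{10 e^{2 t}}{121 \left(1 - \frac{10 e^{t}}{11}\right)^{2}}
M^(1)(0) = 11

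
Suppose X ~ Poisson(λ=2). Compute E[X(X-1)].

E[X(X-1)] = E[X² - X] = E[X²] - E[X]
E[X] = 2
E[X²] = Var(X) + (E[X])² = 2 + (2)² = 6
E[X(X-1)] = 6 - 2 = 4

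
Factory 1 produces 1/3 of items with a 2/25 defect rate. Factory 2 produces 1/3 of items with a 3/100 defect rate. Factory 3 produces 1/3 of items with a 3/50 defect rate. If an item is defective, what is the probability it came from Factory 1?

Using Bayes' theorem:
P(F1) = 1/3, P(D|F1) = 2/25
P(F2) = 1/3, P(D|F2) = 3/100
P(F3) = 1/3, P(D|F3) = 3/50
P(D) = P(D|F1)P(F1) + P(D|F2)P(F2) + P(D|F3)P(F3)
     = \frac{17}{300}
P(F1|D) = P(D|F1)P(F1) / P(D)
= \frac{8}{17}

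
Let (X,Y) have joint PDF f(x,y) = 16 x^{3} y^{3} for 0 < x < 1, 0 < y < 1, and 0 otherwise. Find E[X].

E[X] = ∫_0^1 ∫_0^1 x × f(x,y) dy dx
= ∫_0^1 ∫_0^1 x × (16 x^{3} y^{3}) dy dx
= \frac{4}{5}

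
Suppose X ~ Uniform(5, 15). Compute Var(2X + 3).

For X ~ Uniform(5, 15):
Var(X) = \frac{25}{3}
Var(2X + 3) = (2)² × Var(X) = 4 × \frac{25}{3} = \frac{100}{3}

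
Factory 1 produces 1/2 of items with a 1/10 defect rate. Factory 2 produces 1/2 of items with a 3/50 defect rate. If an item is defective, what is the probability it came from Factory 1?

Using Bayes' theorem:
P(F1) = 1/2, P(D|F1) = 1/10
P(F2) = 1/2, P(D|F2) = 3/50
P(D) = P(D|F1)P(F1) + P(D|F2)P(F2)
     = \frac{2}{25}
P(F1|D) = P(D|F1)P(F1) / P(D)
= \frac{5}{8}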